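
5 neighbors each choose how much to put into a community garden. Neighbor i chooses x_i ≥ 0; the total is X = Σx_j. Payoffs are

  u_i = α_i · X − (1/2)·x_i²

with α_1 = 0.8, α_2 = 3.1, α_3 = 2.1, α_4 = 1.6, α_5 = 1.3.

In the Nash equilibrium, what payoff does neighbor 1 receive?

Neighbor i's FOC: ∂u_i/∂x_i = α_i − x_i = 0, so x_i* = α_i.
NE contributions = (0.8, 3.1, 2.1, 1.6, 1.3); X = 8.9.
u_1 = α_1·X − ½·(x_1)² = 0.8·8.9 − ½·0.8² = 6.8.

6.8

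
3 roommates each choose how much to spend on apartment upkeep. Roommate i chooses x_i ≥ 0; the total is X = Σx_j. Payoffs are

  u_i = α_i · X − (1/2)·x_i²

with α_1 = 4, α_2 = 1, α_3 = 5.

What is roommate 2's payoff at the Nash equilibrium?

Roommate i's FOC: ∂u_i/∂x_i = α_i − x_i = 0, so x_i* = α_i.
NE contributions = (4, 1, 5); X = 10.
u_2 = α_2·X − ½·(x_2)² = 1·10 − ½·1² = 9.5.

9.5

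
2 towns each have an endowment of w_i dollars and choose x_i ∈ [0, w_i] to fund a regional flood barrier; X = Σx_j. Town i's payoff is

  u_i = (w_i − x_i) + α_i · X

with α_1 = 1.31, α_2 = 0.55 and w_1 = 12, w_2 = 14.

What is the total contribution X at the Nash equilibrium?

12

∂u_i/∂x_i = α_i − 1, so town i contributes w_i if α_i > 1, else 0.
α_i > 1 for i ∈ {1}; NE contributions (12, 0), X = 12.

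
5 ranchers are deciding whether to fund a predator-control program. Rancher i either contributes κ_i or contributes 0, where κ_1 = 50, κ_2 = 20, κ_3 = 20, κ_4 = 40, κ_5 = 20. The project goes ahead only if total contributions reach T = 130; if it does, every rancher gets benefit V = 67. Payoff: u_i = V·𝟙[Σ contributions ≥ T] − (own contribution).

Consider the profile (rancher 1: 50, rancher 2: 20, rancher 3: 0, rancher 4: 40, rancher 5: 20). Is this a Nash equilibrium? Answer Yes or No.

Yes

Total = 130 ≥ 130: provided.
Rancher 1 (pledges 50, payoff 17): dropping to 0 → total 80, payoff 0. No gain.
Rancher 2 (pledges 20, payoff 47): dropping to 0 → total 110, payoff 0. No gain.
Rancher 3 (pledges 0, payoff 67): pledging 20 → total 150, payoff 47. No gain.
Rancher 4 (pledges 40, payoff 27): dropping to 0 → total 90, payoff 0. No gain.
Rancher 5 (pledges 20, payoff 47): dropping to 0 → total 110, payoff 0. No gain.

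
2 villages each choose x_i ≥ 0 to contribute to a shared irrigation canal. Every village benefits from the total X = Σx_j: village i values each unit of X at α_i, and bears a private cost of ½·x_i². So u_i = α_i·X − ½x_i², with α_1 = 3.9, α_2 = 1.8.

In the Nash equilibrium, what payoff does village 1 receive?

14.625

Village i's FOC: ∂u_i/∂x_i = α_i − x_i = 0, so x_i* = α_i.
NE contributions = (3.9, 1.8); X = 5.7.
u_1 = α_1·X − ½·(x_1)² = 3.9·5.7 − ½·3.9² = 14.625.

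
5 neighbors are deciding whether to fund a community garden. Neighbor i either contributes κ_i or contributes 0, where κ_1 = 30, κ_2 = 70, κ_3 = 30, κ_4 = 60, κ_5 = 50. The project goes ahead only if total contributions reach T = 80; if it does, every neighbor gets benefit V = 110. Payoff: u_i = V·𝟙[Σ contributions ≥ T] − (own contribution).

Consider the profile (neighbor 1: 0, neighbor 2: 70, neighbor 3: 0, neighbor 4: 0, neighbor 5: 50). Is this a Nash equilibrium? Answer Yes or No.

Yes

Total = 120 ≥ 80: provided.
Neighbor 1 (pledges 0, payoff 110): pledging 30 → total 150, payoff 80. No gain.
Neighbor 2 (pledges 70, payoff 40): dropping to 0 → total 50, payoff 0. No gain.
Neighbor 3 (pledges 0, payoff 110): pledging 30 → total 150, payoff 80. No gain.
Neighbor 4 (pledges 0, payoff 110): pledging 60 → total 180, payoff 50. No gain.
Neighbor 5 (pledges 50, payoff 60): dropping to 0 → total 70, payoff 0. No gain.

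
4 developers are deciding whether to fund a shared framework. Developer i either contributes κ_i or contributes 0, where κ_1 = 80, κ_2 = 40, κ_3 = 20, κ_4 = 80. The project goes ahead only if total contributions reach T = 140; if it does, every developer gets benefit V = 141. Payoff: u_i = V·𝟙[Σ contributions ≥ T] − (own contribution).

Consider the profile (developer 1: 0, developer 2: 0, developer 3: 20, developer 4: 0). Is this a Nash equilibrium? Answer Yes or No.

No

Total = 20 < 140: not provided.
Developer 1 (pledges 0, payoff 0): pledging 80 → total 100, payoff -80. No gain.
Developer 2 (pledges 0, payoff 0): pledging 40 → total 60, payoff -40. No gain.
Developer 3 (pledges 20, payoff -20): dropping to 0 → total 0, payoff 0. Profitable deviation.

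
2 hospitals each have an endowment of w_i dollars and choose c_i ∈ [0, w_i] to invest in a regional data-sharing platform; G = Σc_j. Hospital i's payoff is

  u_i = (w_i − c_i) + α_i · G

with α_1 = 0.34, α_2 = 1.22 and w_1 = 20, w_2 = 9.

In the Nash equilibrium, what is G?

9

∂u_i/∂c_i = α_i − 1, so hospital i contributes w_i if α_i > 1, else 0.
α_i > 1 for i ∈ {2}; NE contributions (0, 9), G = 9.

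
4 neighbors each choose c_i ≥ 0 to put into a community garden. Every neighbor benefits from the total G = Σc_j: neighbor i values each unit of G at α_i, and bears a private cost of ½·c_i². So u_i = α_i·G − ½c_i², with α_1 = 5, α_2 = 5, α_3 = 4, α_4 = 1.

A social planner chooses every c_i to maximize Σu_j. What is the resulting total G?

Planner FOC: ∂(Σu_j)/∂c_i = (Σα_j) − c_i = 0, so c_i^SO = Σα_j = 15 for every i; G^SO = 60.

60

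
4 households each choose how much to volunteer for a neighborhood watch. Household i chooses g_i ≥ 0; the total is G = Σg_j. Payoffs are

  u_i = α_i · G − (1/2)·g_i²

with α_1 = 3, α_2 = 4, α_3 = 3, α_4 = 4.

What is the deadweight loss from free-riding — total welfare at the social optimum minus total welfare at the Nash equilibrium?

Household i's FOC: ∂u_i/∂g_i = α_i − g_i = 0, so g_i* = α_i.
NE contributions = (3, 4, 3, 4); G = 14.
W^NE = (Σα)·G − ½Σα_i² = 14² − ½·50 = 171.
Planner sets g_i = Σα_j = 14 for every i, so G^SO = 4·14 = 56.
W^SO = (Σα)·G^SO − ½·4·(Σα)² = (4/2)·14² = 392.
Deadweight loss = W^SO − W^NE = 221.

221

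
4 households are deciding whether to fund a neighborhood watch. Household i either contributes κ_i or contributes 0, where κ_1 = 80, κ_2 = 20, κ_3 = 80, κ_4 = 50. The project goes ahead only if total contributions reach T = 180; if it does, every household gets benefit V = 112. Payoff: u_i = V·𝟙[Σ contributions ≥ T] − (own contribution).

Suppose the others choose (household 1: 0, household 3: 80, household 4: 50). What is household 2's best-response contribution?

Others' total = 130. Even contributing 20 gives 150 < 180: no benefit either way.
Best response: 0.

0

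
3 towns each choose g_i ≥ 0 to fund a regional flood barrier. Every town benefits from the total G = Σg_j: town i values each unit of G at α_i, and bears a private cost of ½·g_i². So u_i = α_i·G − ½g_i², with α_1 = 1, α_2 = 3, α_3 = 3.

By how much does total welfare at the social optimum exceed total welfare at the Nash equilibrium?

Town i's FOC: ∂u_i/∂g_i = α_i − g_i = 0, so g_i* = α_i.
NE contributions = (1, 3, 3); G = 7.
W^NE = (Σα)·G − ½Σα_i² = 7² − ½·19 = 39.5.
Planner sets g_i = Σα_j = 7 for every i, so G^SO = 3·7 = 21.
W^SO = (Σα)·G^SO − ½·3·(Σα)² = (3/2)·7² = 73.5.
Deadweight loss = W^SO − W^NE = 34.

34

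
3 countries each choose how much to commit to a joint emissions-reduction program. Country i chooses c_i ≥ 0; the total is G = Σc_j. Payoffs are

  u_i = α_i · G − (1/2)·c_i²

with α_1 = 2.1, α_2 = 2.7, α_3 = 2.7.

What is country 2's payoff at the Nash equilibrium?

16.605

Country i's FOC: ∂u_i/∂c_i = α_i − c_i = 0, so c_i* = α_i.
NE contributions = (2.1, 2.7, 2.7); G = 7.5.
u_2 = α_2·G − ½·(c_2)² = 2.7·7.5 − ½·2.7² = 16.605.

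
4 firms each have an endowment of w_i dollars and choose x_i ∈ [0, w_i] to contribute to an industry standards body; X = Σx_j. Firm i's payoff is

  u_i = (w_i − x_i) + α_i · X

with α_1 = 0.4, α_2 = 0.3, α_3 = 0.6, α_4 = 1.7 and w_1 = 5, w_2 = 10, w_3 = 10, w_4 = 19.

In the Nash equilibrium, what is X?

∂u_i/∂x_i = α_i − 1, so firm i contributes w_i if α_i > 1, else 0.
α_i > 1 for i ∈ {4}; NE contributions (0, 0, 0, 19), X = 19.

19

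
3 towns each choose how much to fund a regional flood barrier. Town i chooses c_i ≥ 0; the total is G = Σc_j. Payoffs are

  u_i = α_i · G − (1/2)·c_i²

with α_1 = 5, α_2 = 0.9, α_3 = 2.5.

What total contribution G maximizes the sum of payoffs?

25.2

Planner FOC: ∂(Σu_j)/∂c_i = (Σα_j) − c_i = 0, so c_i^SO = Σα_j = 8.4 for every i; G^SO = 25.2.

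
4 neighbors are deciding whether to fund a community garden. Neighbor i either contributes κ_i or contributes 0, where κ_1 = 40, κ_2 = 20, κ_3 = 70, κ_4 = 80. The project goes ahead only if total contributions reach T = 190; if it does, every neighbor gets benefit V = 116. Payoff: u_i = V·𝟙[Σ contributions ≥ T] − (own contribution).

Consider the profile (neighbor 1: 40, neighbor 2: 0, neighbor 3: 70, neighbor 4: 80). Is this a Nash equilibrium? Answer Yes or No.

Yes

Total = 190 ≥ 190: provided.
Neighbor 1 (pledges 40, payoff 76): dropping to 0 → total 150, payoff 0. No gain.
Neighbor 2 (pledges 0, payoff 116): pledging 20 → total 210, payoff 96. No gain.
Neighbor 3 (pledges 70, payoff 46): dropping to 0 → total 120, payoff 0. No gain.
Neighbor 4 (pledges 80, payoff 36): dropping to 0 → total 110, payoff 0. No gain.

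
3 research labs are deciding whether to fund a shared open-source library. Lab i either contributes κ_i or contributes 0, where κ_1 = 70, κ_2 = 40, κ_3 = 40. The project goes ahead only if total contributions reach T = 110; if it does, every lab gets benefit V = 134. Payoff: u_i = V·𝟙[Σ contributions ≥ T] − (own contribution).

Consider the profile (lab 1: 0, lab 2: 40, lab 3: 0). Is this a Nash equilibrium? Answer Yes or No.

Total = 40 < 110: not provided.
Lab 1 (pledges 0, payoff 0): pledging 70 → total 110, payoff 64. Profitable deviation.

No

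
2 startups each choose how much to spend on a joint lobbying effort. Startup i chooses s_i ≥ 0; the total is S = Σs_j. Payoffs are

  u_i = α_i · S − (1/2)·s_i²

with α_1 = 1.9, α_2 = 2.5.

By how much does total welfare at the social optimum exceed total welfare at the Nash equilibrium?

4.93

Startup i's FOC: ∂u_i/∂s_i = α_i − s_i = 0, so s_i* = α_i.
NE contributions = (1.9, 2.5); S = 4.4.
W^NE = (Σα)·S − ½Σα_i² = 4.4² − ½·9.86 = 14.43.
Planner sets s_i = Σα_j = 4.4 for every i, so S^SO = 2·4.4 = 8.8.
W^SO = (Σα)·S^SO − ½·2·(Σα)² = (2/2)·4.4² = 19.36.
Deadweight loss = W^SO − W^NE = 4.93.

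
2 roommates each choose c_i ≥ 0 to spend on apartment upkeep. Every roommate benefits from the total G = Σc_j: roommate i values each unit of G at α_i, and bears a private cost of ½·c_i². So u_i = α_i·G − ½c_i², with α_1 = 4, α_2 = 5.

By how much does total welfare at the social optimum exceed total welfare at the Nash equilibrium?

Roommate i's FOC: ∂u_i/∂c_i = α_i − c_i = 0, so c_i* = α_i.
NE contributions = (4, 5); G = 9.
W^NE = (Σα)·G − ½Σα_i² = 9² − ½·41 = 60.5.
Planner sets c_i = Σα_j = 9 for every i, so G^SO = 2·9 = 18.
W^SO = (Σα)·G^SO − ½·2·(Σα)² = (2/2)·9² = 81.
Deadweight loss = W^SO − W^NE = 20.5.

20.5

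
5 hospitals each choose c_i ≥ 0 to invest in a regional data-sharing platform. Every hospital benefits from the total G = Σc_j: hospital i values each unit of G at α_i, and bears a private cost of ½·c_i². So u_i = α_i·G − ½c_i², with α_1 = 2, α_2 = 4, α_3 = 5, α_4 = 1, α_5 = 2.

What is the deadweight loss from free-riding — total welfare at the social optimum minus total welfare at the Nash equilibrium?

319

Hospital i's FOC: ∂u_i/∂c_i = α_i − c_i = 0, so c_i* = α_i.
NE contributions = (2, 4, 5, 1, 2); G = 14.
W^NE = (Σα)·G − ½Σα_i² = 14² − ½·50 = 171.
Planner sets c_i = Σα_j = 14 for every i, so G^SO = 5·14 = 70.
W^SO = (Σα)·G^SO − ½·5·(Σα)² = (5/2)·14² = 490.
Deadweight loss = W^SO − W^NE = 319.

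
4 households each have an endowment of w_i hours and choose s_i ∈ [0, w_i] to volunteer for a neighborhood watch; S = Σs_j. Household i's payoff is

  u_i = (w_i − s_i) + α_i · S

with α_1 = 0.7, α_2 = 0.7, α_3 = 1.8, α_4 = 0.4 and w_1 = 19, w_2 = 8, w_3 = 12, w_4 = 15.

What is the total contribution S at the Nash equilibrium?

12

∂u_i/∂s_i = α_i − 1, so household i contributes w_i if α_i > 1, else 0.
α_i > 1 for i ∈ {3}; NE contributions (0, 0, 12, 0), S = 12.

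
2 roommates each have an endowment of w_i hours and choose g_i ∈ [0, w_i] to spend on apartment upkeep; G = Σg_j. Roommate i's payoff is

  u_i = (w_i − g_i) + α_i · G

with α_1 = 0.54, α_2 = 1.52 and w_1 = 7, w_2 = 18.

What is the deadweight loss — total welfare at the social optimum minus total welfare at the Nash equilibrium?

∂u_i/∂g_i = α_i − 1, so roommate i contributes w_i if α_i > 1, else 0.
α_i > 1 for i ∈ {2}; NE contributions (0, 18), G = 18.
W^NE = Σw_i − G^NE + (Σα_i)·G^NE = 25 + 1.06·18 = 44.08.
Planner: ∂(Σu_j)/∂g_i = Σα_j − 1 = 1.06 > 0, so everyone contributes w_i; G^SO = 25, W^SO = 25 + 1.06·25 = 51.5.
Deadweight loss = 7.42.

7.42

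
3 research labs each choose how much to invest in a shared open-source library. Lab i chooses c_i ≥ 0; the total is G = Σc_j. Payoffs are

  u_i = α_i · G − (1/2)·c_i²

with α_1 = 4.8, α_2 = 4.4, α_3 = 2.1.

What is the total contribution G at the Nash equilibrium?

Lab i's FOC: ∂u_i/∂c_i = α_i − c_i = 0, so c_i* = α_i.
NE contributions = (4.8, 4.4, 2.1); G = 11.3.

11.3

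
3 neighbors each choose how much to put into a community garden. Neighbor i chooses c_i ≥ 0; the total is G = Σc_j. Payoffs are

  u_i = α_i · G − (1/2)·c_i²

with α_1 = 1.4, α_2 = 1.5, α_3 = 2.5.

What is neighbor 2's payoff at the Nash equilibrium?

Neighbor i's FOC: ∂u_i/∂c_i = α_i − c_i = 0, so c_i* = α_i.
NE contributions = (1.4, 1.5, 2.5); G = 5.4.
u_2 = α_2·G − ½·(c_2)² = 1.5·5.4 − ½·1.5² = 6.975.

6.975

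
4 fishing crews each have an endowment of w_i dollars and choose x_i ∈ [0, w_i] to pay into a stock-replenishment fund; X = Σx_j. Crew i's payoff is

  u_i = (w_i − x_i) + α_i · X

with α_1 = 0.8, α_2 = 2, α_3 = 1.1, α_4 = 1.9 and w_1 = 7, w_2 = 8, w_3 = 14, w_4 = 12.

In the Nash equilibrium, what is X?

∂u_i/∂x_i = α_i − 1, so crew i contributes w_i if α_i > 1, else 0.
α_i > 1 for i ∈ {2, 3, 4}; NE contributions (0, 8, 14, 12), X = 34.

34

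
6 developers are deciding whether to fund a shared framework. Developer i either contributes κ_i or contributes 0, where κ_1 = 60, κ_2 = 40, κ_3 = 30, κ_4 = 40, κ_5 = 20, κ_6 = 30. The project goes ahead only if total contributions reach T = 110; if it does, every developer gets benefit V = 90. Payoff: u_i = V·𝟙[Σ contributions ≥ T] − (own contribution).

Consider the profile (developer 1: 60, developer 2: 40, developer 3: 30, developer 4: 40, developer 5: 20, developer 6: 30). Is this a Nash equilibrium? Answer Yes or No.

Total = 220 ≥ 110: provided.
Developer 1 (pledges 60, payoff 30): dropping to 0 → total 160, payoff 90. Profitable deviation.

No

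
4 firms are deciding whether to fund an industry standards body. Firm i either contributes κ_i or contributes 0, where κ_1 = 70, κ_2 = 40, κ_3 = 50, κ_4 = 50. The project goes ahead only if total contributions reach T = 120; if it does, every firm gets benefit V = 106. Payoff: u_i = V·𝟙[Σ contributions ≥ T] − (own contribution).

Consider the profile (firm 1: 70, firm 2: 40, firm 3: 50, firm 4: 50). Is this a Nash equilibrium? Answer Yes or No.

Total = 210 ≥ 120: provided.
Firm 1 (pledges 70, payoff 36): dropping to 0 → total 140, payoff 106. Profitable deviation.

No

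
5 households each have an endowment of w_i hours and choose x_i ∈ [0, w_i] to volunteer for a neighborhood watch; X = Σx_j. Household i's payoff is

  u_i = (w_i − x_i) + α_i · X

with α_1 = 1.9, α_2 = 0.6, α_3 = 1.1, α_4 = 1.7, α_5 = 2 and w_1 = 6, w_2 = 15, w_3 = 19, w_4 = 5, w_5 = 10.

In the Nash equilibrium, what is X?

∂u_i/∂x_i = α_i − 1, so household i contributes w_i if α_i > 1, else 0.
α_i > 1 for i ∈ {1, 3, 4, 5}; NE contributions (6, 0, 19, 5, 10), X = 40.

40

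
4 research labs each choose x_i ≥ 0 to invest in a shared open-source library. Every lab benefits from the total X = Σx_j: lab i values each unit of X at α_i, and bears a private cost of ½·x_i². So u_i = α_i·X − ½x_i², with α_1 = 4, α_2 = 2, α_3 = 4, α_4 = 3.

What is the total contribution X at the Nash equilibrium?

13

Lab i's FOC: ∂u_i/∂x_i = α_i − x_i = 0, so x_i* = α_i.
NE contributions = (4, 2, 4, 3); X = 13.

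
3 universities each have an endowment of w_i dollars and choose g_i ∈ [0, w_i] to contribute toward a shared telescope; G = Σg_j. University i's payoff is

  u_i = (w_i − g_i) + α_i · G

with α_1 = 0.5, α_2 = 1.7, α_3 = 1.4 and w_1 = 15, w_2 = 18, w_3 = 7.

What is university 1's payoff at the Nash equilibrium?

27.5

∂u_i/∂g_i = α_i − 1, so university i contributes w_i if α_i > 1, else 0.
α_i > 1 for i ∈ {2, 3}; NE contributions (0, 18, 7), G = 25.
u_1 = (15 − 0) + 0.5·25 = 27.5.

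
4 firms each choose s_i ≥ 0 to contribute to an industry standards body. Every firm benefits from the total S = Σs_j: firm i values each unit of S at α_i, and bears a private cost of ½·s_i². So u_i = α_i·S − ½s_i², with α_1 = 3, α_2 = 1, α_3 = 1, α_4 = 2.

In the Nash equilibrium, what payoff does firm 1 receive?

16.5

Firm i's FOC: ∂u_i/∂s_i = α_i − s_i = 0, so s_i* = α_i.
NE contributions = (3, 1, 1, 2); S = 7.
u_1 = α_1·S − ½·(s_1)² = 3·7 − ½·3² = 16.5.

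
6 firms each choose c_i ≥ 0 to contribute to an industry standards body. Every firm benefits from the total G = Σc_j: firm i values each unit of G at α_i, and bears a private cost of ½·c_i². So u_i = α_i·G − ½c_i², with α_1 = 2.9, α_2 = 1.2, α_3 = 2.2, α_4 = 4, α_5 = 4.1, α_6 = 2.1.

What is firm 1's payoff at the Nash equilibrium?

43.645

Firm i's FOC: ∂u_i/∂c_i = α_i − c_i = 0, so c_i* = α_i.
NE contributions = (2.9, 1.2, 2.2, 4, 4.1, 2.1); G = 16.5.
u_1 = α_1·G − ½·(c_1)² = 2.9·16.5 − ½·2.9² = 43.645.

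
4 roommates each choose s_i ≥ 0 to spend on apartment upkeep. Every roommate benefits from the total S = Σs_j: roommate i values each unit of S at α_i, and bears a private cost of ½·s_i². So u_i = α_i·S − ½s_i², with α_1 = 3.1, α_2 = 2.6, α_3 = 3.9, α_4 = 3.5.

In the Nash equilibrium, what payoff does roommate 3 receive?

Roommate i's FOC: ∂u_i/∂s_i = α_i − s_i = 0, so s_i* = α_i.
NE contributions = (3.1, 2.6, 3.9, 3.5); S = 13.1.
u_3 = α_3·S − ½·(s_3)² = 3.9·13.1 − ½·3.9² = 43.485.

43.485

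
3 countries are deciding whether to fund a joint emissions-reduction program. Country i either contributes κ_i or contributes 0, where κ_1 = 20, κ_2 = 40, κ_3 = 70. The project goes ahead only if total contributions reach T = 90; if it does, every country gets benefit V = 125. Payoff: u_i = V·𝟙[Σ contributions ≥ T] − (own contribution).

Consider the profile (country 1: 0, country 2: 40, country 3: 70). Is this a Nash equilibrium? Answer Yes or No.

Yes

Total = 110 ≥ 90: provided.
Country 1 (pledges 0, payoff 125): pledging 20 → total 130, payoff 105. No gain.
Country 2 (pledges 40, payoff 85): dropping to 0 → total 70, payoff 0. No gain.
Country 3 (pledges 70, payoff 55): dropping to 0 → total 40, payoff 0. No gain.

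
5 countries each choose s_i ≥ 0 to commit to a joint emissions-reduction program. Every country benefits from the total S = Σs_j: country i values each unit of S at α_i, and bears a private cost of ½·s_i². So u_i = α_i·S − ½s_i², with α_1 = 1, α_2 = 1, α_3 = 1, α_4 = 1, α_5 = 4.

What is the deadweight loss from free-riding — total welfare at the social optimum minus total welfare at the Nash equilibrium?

106

Country i's FOC: ∂u_i/∂s_i = α_i − s_i = 0, so s_i* = α_i.
NE contributions = (1, 1, 1, 1, 4); S = 8.
W^NE = (Σα)·S − ½Σα_i² = 8² − ½·20 = 54.
Planner sets s_i = Σα_j = 8 for every i, so S^SO = 5·8 = 40.
W^SO = (Σα)·S^SO − ½·5·(Σα)² = (5/2)·8² = 160.
Deadweight loss = W^SO − W^NE = 106.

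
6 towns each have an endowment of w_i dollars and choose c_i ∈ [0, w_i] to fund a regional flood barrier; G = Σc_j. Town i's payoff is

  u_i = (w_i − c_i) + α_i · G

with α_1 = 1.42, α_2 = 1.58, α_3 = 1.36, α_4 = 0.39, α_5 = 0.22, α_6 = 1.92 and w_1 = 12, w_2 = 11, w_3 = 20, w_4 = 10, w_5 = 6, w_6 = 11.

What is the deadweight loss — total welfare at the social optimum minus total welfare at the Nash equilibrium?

∂u_i/∂c_i = α_i − 1, so town i contributes w_i if α_i > 1, else 0.
α_i > 1 for i ∈ {1, 2, 3, 6}; NE contributions (12, 11, 20, 0, 0, 11), G = 54.
W^NE = Σw_i − G^NE + (Σα_i)·G^NE = 70 + 5.89·54 = 388.06.
Planner: ∂(Σu_j)/∂c_i = Σα_j − 1 = 5.89 > 0, so everyone contributes w_i; G^SO = 70, W^SO = 70 + 5.89·70 = 482.3.
Deadweight loss = 94.24.

94.24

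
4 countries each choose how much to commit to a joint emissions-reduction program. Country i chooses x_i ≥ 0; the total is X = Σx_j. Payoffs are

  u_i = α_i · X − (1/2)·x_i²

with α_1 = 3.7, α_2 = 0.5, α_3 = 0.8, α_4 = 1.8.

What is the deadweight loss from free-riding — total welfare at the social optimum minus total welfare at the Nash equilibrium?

55.15

Country i's FOC: ∂u_i/∂x_i = α_i − x_i = 0, so x_i* = α_i.
NE contributions = (3.7, 0.5, 0.8, 1.8); X = 6.8.
W^NE = (Σα)·X − ½Σα_i² = 6.8² − ½·17.82 = 37.33.
Planner sets x_i = Σα_j = 6.8 for every i, so X^SO = 4·6.8 = 27.2.
W^SO = (Σα)·X^SO − ½·4·(Σα)² = (4/2)·6.8² = 92.48.
Deadweight loss = W^SO − W^NE = 55.15.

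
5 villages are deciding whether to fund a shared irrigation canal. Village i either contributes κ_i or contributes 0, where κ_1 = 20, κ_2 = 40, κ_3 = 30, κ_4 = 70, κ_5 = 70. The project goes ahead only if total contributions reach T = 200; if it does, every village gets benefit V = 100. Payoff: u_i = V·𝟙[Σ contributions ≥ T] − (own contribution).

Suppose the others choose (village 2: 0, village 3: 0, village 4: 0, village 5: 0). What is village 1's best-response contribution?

Others' total = 0. Even contributing 20 gives 20 < 200: no benefit either way.
Best response: 0.

0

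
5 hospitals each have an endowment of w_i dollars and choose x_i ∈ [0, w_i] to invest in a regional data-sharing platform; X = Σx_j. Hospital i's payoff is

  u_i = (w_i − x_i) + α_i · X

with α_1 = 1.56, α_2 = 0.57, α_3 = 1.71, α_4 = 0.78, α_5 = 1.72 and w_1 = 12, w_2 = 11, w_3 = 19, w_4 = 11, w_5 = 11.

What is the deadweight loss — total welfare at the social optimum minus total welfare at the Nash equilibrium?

∂u_i/∂x_i = α_i − 1, so hospital i contributes w_i if α_i > 1, else 0.
α_i > 1 for i ∈ {1, 3, 5}; NE contributions (12, 0, 19, 0, 11), X = 42.
W^NE = Σw_i − X^NE + (Σα_i)·X^NE = 64 + 5.34·42 = 288.28.
Planner: ∂(Σu_j)/∂x_i = Σα_j − 1 = 5.34 > 0, so everyone contributes w_i; X^SO = 64, W^SO = 64 + 5.34·64 = 405.76.
Deadweight loss = 117.48.

117.48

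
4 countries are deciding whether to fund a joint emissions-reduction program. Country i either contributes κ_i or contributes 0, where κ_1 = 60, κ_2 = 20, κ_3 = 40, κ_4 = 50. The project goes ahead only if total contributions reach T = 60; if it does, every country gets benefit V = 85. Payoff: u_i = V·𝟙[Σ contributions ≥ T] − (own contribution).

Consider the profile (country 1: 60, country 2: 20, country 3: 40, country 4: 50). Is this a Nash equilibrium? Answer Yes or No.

Total = 170 ≥ 60: provided.
Country 1 (pledges 60, payoff 25): dropping to 0 → total 110, payoff 85. Profitable deviation.

No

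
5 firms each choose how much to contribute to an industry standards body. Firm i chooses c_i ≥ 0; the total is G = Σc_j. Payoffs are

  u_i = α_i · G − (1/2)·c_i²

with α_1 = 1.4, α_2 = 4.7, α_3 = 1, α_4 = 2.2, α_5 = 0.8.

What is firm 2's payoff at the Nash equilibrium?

Firm i's FOC: ∂u_i/∂c_i = α_i − c_i = 0, so c_i* = α_i.
NE contributions = (1.4, 4.7, 1, 2.2, 0.8); G = 10.1.
u_2 = α_2·G − ½·(c_2)² = 4.7·10.1 − ½·4.7² = 36.425.

36.425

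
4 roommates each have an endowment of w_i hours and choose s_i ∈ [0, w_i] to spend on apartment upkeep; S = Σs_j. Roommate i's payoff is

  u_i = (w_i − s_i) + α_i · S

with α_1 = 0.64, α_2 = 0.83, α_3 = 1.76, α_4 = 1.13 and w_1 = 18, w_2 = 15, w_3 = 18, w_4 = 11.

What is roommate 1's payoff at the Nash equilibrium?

∂u_i/∂s_i = α_i − 1, so roommate i contributes w_i if α_i > 1, else 0.
α_i > 1 for i ∈ {3, 4}; NE contributions (0, 0, 18, 11), S = 29.
u_1 = (18 − 0) + 0.64·29 = 36.56.

36.56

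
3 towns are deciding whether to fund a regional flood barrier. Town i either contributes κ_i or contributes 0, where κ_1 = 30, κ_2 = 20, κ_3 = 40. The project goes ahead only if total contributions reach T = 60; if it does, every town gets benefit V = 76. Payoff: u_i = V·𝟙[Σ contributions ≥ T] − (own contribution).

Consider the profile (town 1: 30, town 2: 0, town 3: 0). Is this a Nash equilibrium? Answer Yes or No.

No

Total = 30 < 60: not provided.
Town 1 (pledges 30, payoff -30): dropping to 0 → total 0, payoff 0. Profitable deviation.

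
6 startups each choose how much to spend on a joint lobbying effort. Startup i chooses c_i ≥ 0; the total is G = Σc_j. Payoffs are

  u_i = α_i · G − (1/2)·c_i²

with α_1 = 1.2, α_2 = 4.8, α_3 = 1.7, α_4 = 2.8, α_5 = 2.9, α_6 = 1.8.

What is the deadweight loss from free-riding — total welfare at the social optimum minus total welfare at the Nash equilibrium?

485.51

Startup i's FOC: ∂u_i/∂c_i = α_i − c_i = 0, so c_i* = α_i.
NE contributions = (1.2, 4.8, 1.7, 2.8, 2.9, 1.8); G = 15.2.
W^NE = (Σα)·G − ½Σα_i² = 15.2² − ½·46.86 = 207.61.
Planner sets c_i = Σα_j = 15.2 for every i, so G^SO = 6·15.2 = 91.2.
W^SO = (Σα)·G^SO − ½·6·(Σα)² = (6/2)·15.2² = 693.12.
Deadweight loss = W^SO − W^NE = 485.51.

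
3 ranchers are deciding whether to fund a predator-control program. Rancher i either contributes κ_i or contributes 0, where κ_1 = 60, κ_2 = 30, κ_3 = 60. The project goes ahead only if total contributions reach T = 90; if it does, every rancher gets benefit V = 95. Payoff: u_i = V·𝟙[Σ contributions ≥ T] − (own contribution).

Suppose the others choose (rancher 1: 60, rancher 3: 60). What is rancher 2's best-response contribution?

0

Others' total = 120 ≥ 90; contributing adds cost 30 for no extra benefit.
Best response: 0.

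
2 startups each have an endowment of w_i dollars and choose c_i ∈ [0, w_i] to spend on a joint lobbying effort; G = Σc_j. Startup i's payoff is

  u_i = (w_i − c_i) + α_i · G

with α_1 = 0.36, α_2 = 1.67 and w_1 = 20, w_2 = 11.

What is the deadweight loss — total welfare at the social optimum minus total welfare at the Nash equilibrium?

∂u_i/∂c_i = α_i − 1, so startup i contributes w_i if α_i > 1, else 0.
α_i > 1 for i ∈ {2}; NE contributions (0, 11), G = 11.
W^NE = Σw_i − G^NE + (Σα_i)·G^NE = 31 + 1.03·11 = 42.33.
Planner: ∂(Σu_j)/∂c_i = Σα_j − 1 = 1.03 > 0, so everyone contributes w_i; G^SO = 31, W^SO = 31 + 1.03·31 = 62.93.
Deadweight loss = 20.6.

20.6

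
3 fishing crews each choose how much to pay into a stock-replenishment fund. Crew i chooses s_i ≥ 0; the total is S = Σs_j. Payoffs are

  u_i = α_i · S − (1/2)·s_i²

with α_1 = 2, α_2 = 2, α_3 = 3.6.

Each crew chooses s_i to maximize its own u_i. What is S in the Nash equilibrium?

Crew i's FOC: ∂u_i/∂s_i = α_i − s_i = 0, so s_i* = α_i.
NE contributions = (2, 2, 3.6); S = 7.6.

7.6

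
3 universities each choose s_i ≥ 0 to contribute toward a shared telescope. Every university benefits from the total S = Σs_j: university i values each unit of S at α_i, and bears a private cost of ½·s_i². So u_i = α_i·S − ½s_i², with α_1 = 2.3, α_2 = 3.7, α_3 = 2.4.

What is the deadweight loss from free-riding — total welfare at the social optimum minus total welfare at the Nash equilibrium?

University i's FOC: ∂u_i/∂s_i = α_i − s_i = 0, so s_i* = α_i.
NE contributions = (2.3, 3.7, 2.4); S = 8.4.
W^NE = (Σα)·S − ½Σα_i² = 8.4² − ½·24.74 = 58.19.
Planner sets s_i = Σα_j = 8.4 for every i, so S^SO = 3·8.4 = 25.2.
W^SO = (Σα)·S^SO − ½·3·(Σα)² = (3/2)·8.4² = 105.84.
Deadweight loss = W^SO − W^NE = 47.65.

47.65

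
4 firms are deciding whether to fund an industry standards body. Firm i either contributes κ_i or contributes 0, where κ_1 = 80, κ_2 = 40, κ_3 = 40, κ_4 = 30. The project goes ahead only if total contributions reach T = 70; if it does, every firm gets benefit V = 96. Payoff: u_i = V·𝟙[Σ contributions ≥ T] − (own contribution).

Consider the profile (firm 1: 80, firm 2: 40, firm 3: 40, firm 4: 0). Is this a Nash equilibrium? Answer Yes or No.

Total = 160 ≥ 70: provided.
Firm 1 (pledges 80, payoff 16): dropping to 0 → total 80, payoff 96. Profitable deviation.

No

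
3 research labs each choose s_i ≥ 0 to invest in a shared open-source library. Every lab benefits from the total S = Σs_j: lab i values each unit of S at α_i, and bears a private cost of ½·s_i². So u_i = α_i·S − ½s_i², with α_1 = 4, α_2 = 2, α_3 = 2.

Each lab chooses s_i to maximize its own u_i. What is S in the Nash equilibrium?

8

Lab i's FOC: ∂u_i/∂s_i = α_i − s_i = 0, so s_i* = α_i.
NE contributions = (4, 2, 2); S = 8.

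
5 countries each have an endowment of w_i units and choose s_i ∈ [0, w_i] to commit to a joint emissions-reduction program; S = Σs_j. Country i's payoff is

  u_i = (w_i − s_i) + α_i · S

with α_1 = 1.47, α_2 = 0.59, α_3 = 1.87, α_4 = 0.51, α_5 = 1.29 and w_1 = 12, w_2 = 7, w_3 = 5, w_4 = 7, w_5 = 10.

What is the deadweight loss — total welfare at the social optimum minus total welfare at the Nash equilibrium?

66.22

∂u_i/∂s_i = α_i − 1, so country i contributes w_i if α_i > 1, else 0.
α_i > 1 for i ∈ {1, 3, 5}; NE contributions (12, 0, 5, 0, 10), S = 27.
W^NE = Σw_i − S^NE + (Σα_i)·S^NE = 41 + 4.73·27 = 168.71.
Planner: ∂(Σu_j)/∂s_i = Σα_j − 1 = 4.73 > 0, so everyone contributes w_i; S^SO = 41, W^SO = 41 + 4.73·41 = 234.93.
Deadweight loss = 66.22.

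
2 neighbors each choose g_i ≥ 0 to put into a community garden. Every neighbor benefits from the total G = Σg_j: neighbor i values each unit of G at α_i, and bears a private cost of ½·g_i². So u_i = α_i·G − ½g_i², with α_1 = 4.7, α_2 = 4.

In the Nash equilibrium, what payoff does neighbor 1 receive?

29.845

Neighbor i's FOC: ∂u_i/∂g_i = α_i − g_i = 0, so g_i* = α_i.
NE contributions = (4.7, 4); G = 8.7.
u_1 = α_1·G − ½·(g_1)² = 4.7·8.7 − ½·4.7² = 29.845.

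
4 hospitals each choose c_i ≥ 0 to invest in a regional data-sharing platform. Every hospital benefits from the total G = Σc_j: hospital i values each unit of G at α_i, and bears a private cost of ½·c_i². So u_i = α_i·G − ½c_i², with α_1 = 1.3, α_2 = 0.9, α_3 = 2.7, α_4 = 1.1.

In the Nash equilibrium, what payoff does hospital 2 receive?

4.995

Hospital i's FOC: ∂u_i/∂c_i = α_i − c_i = 0, so c_i* = α_i.
NE contributions = (1.3, 0.9, 2.7, 1.1); G = 6.
u_2 = α_2·G − ½·(c_2)² = 0.9·6 − ½·0.9² = 4.995.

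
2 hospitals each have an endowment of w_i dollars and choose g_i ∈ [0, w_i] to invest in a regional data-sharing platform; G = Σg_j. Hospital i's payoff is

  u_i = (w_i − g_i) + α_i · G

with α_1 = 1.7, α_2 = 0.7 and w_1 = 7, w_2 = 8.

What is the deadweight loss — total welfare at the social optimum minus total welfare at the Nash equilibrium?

∂u_i/∂g_i = α_i − 1, so hospital i contributes w_i if α_i > 1, else 0.
α_i > 1 for i ∈ {1}; NE contributions (7, 0), G = 7.
W^NE = Σw_i − G^NE + (Σα_i)·G^NE = 15 + 1.4·7 = 24.8.
Planner: ∂(Σu_j)/∂g_i = Σα_j − 1 = 1.4 > 0, so everyone contributes w_i; G^SO = 15, W^SO = 15 + 1.4·15 = 36.
Deadweight loss = 11.2.

11.2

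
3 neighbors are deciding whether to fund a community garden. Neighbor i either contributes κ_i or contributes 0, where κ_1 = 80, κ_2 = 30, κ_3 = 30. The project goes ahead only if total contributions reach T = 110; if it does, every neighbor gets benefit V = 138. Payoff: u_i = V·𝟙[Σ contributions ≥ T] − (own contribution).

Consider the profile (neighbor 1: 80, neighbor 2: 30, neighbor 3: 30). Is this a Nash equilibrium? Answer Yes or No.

Total = 140 ≥ 110: provided.
Neighbor 1 (pledges 80, payoff 58): dropping to 0 → total 60, payoff 0. No gain.
Neighbor 2 (pledges 30, payoff 108): dropping to 0 → total 110, payoff 138. Profitable deviation.

No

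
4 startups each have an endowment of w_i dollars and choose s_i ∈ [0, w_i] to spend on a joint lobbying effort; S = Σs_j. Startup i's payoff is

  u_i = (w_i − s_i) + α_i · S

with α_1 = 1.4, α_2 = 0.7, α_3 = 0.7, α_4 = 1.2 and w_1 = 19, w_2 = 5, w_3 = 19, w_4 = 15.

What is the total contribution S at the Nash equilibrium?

∂u_i/∂s_i = α_i − 1, so startup i contributes w_i if α_i > 1, else 0.
α_i > 1 for i ∈ {1, 4}; NE contributions (19, 0, 0, 15), S = 34.

34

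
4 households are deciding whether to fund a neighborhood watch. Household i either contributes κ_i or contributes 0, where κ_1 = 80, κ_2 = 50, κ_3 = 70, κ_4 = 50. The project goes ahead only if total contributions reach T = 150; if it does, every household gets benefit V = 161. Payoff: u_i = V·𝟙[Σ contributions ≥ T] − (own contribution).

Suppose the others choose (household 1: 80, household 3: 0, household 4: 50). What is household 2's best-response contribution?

50

Others' total = 130. Contributing 50 brings total to 180 ≥ 150: gain V − κ_2 = 111.
Best response: 50.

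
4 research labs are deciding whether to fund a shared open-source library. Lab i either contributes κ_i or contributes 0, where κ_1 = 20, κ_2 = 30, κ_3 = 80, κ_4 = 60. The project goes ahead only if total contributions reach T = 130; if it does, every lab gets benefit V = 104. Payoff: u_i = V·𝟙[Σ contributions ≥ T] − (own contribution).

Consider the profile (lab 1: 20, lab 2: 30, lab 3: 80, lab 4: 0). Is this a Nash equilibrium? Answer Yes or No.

Total = 130 ≥ 130: provided.
Lab 1 (pledges 20, payoff 84): dropping to 0 → total 110, payoff 0. No gain.
Lab 2 (pledges 30, payoff 74): dropping to 0 → total 100, payoff 0. No gain.
Lab 3 (pledges 80, payoff 24): dropping to 0 → total 50, payoff 0. No gain.
Lab 4 (pledges 0, payoff 104): pledging 60 → total 190, payoff 44. No gain.

Yes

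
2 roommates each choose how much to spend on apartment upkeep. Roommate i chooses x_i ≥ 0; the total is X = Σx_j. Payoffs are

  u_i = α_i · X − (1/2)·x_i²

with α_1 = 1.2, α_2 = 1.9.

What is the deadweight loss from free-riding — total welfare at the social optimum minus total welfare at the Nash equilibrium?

2.525

Roommate i's FOC: ∂u_i/∂x_i = α_i − x_i = 0, so x_i* = α_i.
NE contributions = (1.2, 1.9); X = 3.1.
W^NE = (Σα)·X − ½Σα_i² = 3.1² − ½·5.05 = 7.085.
Planner sets x_i = Σα_j = 3.1 for every i, so X^SO = 2·3.1 = 6.2.
W^SO = (Σα)·X^SO − ½·2·(Σα)² = (2/2)·3.1² = 9.61.
Deadweight loss = W^SO − W^NE = 2.525.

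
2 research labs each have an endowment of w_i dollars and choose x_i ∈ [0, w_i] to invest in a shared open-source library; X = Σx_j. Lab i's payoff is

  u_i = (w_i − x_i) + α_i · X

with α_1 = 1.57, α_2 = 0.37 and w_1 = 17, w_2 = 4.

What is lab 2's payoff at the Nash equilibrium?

10.29

∂u_i/∂x_i = α_i − 1, so lab i contributes w_i if α_i > 1, else 0.
α_i > 1 for i ∈ {1}; NE contributions (17, 0), X = 17.
u_2 = (4 − 0) + 0.37·17 = 10.29.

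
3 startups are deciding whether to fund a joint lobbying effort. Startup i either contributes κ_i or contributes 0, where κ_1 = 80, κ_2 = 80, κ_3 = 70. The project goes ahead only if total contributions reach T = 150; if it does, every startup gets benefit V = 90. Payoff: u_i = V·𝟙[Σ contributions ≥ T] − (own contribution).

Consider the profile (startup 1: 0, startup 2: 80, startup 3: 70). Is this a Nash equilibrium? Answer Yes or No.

Yes

Total = 150 ≥ 150: provided.
Startup 1 (pledges 0, payoff 90): pledging 80 → total 230, payoff 10. No gain.
Startup 2 (pledges 80, payoff 10): dropping to 0 → total 70, payoff 0. No gain.
Startup 3 (pledges 70, payoff 20): dropping to 0 → total 80, payoff 0. No gain.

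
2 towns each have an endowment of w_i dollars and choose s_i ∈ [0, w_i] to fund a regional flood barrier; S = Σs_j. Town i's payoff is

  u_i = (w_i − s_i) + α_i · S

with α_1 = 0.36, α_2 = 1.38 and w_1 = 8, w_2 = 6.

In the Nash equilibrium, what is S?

∂u_i/∂s_i = α_i − 1, so town i contributes w_i if α_i > 1, else 0.
α_i > 1 for i ∈ {2}; NE contributions (0, 6), S = 6.

6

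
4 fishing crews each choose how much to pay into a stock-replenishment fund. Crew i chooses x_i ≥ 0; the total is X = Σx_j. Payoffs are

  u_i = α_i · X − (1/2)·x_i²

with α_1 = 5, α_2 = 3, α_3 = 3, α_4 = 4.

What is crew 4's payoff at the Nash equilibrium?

52

Crew i's FOC: ∂u_i/∂x_i = α_i − x_i = 0, so x_i* = α_i.
NE contributions = (5, 3, 3, 4); X = 15.
u_4 = α_4·X − ½·(x_4)² = 4·15 − ½·4² = 52.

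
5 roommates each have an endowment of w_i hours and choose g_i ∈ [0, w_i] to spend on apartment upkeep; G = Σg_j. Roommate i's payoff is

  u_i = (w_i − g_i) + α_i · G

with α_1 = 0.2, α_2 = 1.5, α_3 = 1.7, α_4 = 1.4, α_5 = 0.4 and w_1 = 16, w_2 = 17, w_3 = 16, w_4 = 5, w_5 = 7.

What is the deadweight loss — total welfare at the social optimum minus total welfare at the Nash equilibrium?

96.6

∂u_i/∂g_i = α_i − 1, so roommate i contributes w_i if α_i > 1, else 0.
α_i > 1 for i ∈ {2, 3, 4}; NE contributions (0, 17, 16, 5, 0), G = 38.
W^NE = Σw_i − G^NE + (Σα_i)·G^NE = 61 + 4.2·38 = 220.6.
Planner: ∂(Σu_j)/∂g_i = Σα_j − 1 = 4.2 > 0, so everyone contributes w_i; G^SO = 61, W^SO = 61 + 4.2·61 = 317.2.
Deadweight loss = 96.6.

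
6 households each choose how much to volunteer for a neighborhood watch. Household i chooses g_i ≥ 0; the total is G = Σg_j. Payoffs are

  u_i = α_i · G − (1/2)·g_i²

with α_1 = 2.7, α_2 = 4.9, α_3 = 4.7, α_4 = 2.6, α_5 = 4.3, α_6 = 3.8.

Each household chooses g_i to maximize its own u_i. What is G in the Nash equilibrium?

23

Household i's FOC: ∂u_i/∂g_i = α_i − g_i = 0, so g_i* = α_i.
NE contributions = (2.7, 4.9, 4.7, 2.6, 4.3, 3.8); G = 23.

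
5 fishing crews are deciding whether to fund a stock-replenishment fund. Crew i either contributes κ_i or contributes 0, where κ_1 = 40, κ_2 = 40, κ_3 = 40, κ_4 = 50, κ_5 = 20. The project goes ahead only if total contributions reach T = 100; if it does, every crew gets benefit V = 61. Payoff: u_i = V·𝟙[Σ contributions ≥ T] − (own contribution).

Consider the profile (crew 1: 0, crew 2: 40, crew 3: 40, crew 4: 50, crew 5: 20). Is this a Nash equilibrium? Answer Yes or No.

No

Total = 150 ≥ 100: provided.
Crew 1 (pledges 0, payoff 61): pledging 40 → total 190, payoff 21. No gain.
Crew 2 (pledges 40, payoff 21): dropping to 0 → total 110, payoff 61. Profitable deviation.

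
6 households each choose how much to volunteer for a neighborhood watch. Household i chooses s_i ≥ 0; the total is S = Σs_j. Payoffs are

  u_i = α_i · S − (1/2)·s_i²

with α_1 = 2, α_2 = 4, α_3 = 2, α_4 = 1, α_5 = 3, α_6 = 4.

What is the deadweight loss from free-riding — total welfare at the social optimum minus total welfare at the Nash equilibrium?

537

Household i's FOC: ∂u_i/∂s_i = α_i − s_i = 0, so s_i* = α_i.
NE contributions = (2, 4, 2, 1, 3, 4); S = 16.
W^NE = (Σα)·S − ½Σα_i² = 16² − ½·50 = 231.
Planner sets s_i = Σα_j = 16 for every i, so S^SO = 6·16 = 96.
W^SO = (Σα)·S^SO − ½·6·(Σα)² = (6/2)·16² = 768.
Deadweight loss = W^SO − W^NE = 537.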